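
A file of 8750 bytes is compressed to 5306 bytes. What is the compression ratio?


Ratio = original / compressed = 8750 / 5306 = 1.6491

1.6491


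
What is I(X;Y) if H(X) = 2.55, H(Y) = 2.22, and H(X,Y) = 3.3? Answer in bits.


I(X;Y) = H(X) + H(Y) - H(X,Y) = 2.55 + 2.22 - 3.3 = 1.47

1.47 bits


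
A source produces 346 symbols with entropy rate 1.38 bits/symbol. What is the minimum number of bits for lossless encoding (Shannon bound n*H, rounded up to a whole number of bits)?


Minimum bits >= n * H = 346 * 1.38 = 477.48, rounded up to a whole number of bits = 478

478 bits


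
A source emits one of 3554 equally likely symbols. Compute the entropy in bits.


H = log2(n) = log2(3554) = 11.7952

11.7952 bits


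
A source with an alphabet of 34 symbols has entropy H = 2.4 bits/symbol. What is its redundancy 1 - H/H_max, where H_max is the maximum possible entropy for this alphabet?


H_max = log2(K) = log2(34) = 5.0875 bits/symbol. Redundancy = 1 - H/H_max = 1 - 2.4/5.0875 = 1 - 0.4717 = 0.5283

0.5283


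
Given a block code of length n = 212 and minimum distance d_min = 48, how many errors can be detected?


Detection capability = d_min - 1 = 48 - 1 = 47

47 errors


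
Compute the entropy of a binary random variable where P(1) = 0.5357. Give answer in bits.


H = -p*log2(p) - (1-p)*log2(1-p). -0.5357*log2(0.5357) = 0.482399; -0.4643*log2(0.4643) = 0.513920. H = 0.482399 + 0.513920 = 0.9963

0.9963 bits


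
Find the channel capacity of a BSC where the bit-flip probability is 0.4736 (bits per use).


H(p) = -p*log2(p) - (1-p)*log2(1-p) = -0.4736*log2(0.4736) - 0.5264*log2(0.5264) = 0.510663 + 0.487325 = 0.998. C = 1 - H(p) = 1 - 0.998 = 0.002

0.002 bits


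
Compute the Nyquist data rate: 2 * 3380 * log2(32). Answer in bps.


Rate = 2 * B * log2(M) = 2 * 3380 * 5.0 = 33800.0

33800.0 bps


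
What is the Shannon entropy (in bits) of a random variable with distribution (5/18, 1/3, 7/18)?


H = -sum(p_i * log2(p_i)). Terms: -(5/18)*log2(5/18) = 0.513332; -(1/3)*log2(1/3) = 0.528321; -(7/18)*log2(7/18) = 0.529888. H = 0.513332 + 0.528321 + 0.529888 = 1.5715

1.5715 bits


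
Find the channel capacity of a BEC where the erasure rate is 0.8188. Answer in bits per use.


C = 1 - epsilon = 1 - 0.8188 = 0.1812

0.1812 bits


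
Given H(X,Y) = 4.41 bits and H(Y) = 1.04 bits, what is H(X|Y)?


H(X|Y) = H(X,Y) - H(Y) = 4.41 - 1.04 = 3.37

3.37 bits


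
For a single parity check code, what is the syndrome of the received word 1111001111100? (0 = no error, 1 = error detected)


Syndrome = XOR of all bits = 1 XOR 1 XOR 1 XOR 1 XOR 0 XOR 0 XOR 1 XOR 1 XOR 1 XOR 1 XOR 1 XOR 0 XOR 0 = 1

1


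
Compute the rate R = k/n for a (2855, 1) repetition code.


Rate = k/n = 1/2855

1/2855


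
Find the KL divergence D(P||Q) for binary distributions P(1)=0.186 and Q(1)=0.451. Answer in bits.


KL = p*log2(p/q) + (1-p)*log2((1-p)/(1-q)) = 0.186*log2(0.186/0.451) + 0.814*log2(0.814/0.549) = 0.2249

0.2249 bits


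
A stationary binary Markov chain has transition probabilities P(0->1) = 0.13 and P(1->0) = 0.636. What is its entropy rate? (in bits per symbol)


Stationary distribution: pi_0 = p10/(p01+p10) = 0.8303, pi_1 = 0.1697. Entropy rate H' = pi_0*H(p01) + pi_1*H(p10) = 0.8303*0.5574 + 0.1697*0.946 = 0.6234

0.6234 bits/symbol


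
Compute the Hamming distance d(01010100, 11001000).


Count differing positions: ^ . . ^ ^ ^ . . = 4 differences

4


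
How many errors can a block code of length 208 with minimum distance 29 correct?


Correction capability = floor((d-1)/2) = floor((29-1)/2) = 14

14 errors


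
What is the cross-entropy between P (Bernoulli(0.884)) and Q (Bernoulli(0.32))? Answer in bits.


H(P,Q) = -p*log2(q) - (1-p)*log2(1-q). -0.884*log2(0.32) = 1.453169; -0.116*log2(0.68) = 0.064542. H(P,Q) = 1.453169 + 0.064542 = 1.5177

1.5177 bits


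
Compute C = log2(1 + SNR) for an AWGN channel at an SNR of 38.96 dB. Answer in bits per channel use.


SNR_linear = 10^(38.96/10) = 7870.4579; C = log2(1 + SNR_linear) = log2(1 + 7870.4579) = 12.9424

12.9424 bits/channel use


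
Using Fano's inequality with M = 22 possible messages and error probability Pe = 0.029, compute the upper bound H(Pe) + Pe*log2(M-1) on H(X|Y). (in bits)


H(Pe) = -Pe*log2(Pe) - (1-Pe)*log2(1-Pe) = -0.029*log2(0.029) - 0.971*log2(0.971) = 0.148126 + 0.041226 = 0.1894. Pe*log2(M-1) = 0.029*log2(21) = 0.127377. Bound = H(Pe) + Pe*log2(M-1) = 0.148126 + 0.041226 + 0.127377 = 0.3167

0.3167 bits


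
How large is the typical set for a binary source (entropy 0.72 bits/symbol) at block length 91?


log2|A_typical| = nH = 91 * 0.72 = 65.52, so |A_typical| ~ 2^65.52 = 5.290e+19

5.290e+19


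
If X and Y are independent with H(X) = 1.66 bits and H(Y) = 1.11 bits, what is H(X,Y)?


For independent variables, H(X,Y) = H(X) + H(Y) = 1.66 + 1.11 = 2.77

2.77 bits


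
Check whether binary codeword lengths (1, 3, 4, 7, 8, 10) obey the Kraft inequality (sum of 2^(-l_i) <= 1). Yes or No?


Kraft sum = sum(2^(-l_i)) = 0.7002, need <= 1. Result: satisfied (a binary prefix-free code with these lengths exists)

Yes


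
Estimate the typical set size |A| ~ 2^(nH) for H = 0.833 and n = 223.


log2|A_typical| = nH = 223 * 0.833 = 185.759, so |A_typical| ~ 2^185.759 = 8.299e+55

8.299e+55


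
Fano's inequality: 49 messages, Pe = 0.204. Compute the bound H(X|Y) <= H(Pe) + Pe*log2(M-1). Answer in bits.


H(Pe) = -Pe*log2(Pe) - (1-Pe)*log2(1-Pe) = -0.204*log2(0.204) - 0.796*log2(0.796) = 0.467845 + 0.262011 = 0.7299. Pe*log2(M-1) = 0.204*log2(48) = 1.139332. Bound = H(Pe) + Pe*log2(M-1) = 0.467845 + 0.262011 + 1.139332 = 1.8692

1.8692 bits


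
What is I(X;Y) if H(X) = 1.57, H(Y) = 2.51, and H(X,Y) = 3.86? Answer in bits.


I(X;Y) = H(X) + H(Y) - H(X,Y) = 1.57 + 2.51 - 3.86 = 0.22

0.22 bits


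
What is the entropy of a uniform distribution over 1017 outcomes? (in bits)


H = log2(n) = log2(1017) = 9.9901

9.9901 bits


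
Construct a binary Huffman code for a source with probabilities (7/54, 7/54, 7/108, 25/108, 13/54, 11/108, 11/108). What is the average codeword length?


Huffman construction (repeatedly merge the two least-probable nodes; each merge adds 1 bit to every symbol beneath it): 7/108 + 11/108 = 1/6; 11/108 + 7/54 = 25/108; 7/54 + 1/6 = 8/27; 25/108 + 25/108 = 25/54; 13/54 + 8/27 = 29/54; 25/54 + 29/54 = 1. Resulting codeword lengths (in the order the probabilities were given): (3, 3, 4, 2, 2, 4, 3). L_avg = sum(p_i * l_i) = 7/54*3 + 7/54*3 + 7/108*4 + 25/108*2 + 13/54*2 + 11/108*4 + 11/108*3 = 97/36 = 2.6944

2.6944 bits


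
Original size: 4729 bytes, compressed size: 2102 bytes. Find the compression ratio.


Ratio = original / compressed = 4729 / 2102 = 2.2498

2.2498


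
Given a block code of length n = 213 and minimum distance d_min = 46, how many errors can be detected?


Detection capability = d_min - 1 = 46 - 1 = 45

45 errors


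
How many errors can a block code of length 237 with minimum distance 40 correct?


Correction capability = floor((d-1)/2) = floor((40-1)/2) = 19

19 errors


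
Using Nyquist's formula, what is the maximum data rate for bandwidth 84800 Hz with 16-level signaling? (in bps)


Rate = 2 * B * log2(M) = 2 * 84800 * 4.0 = 678400.0

678400.0 bps


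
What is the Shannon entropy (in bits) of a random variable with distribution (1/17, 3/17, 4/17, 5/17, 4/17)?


H = -sum(p_i * log2(p_i)). Terms: -(1/17)*log2(1/17) = 0.240439; -(3/17)*log2(3/17) = 0.441618; -(4/17)*log2(4/17) = 0.491168; -(5/17)*log2(5/17) = 0.519275; -(4/17)*log2(4/17) = 0.491168. H = 0.240439 + 0.441618 + 0.491168 + 0.519275 + 0.491168 = 2.1837

2.1837 bits


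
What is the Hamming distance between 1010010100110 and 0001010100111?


Count differing positions: ^ . ^ ^ . . . . . . . . ^ = 4 differences

4


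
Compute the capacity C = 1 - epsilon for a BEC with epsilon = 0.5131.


C = 1 - epsilon = 1 - 0.5131 = 0.4869

0.4869 bits


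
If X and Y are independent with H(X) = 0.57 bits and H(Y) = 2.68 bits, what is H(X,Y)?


For independent variables, H(X,Y) = H(X) + H(Y) = 0.57 + 2.68 = 3.25

3.25 bits


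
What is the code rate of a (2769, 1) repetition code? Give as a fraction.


Rate = k/n = 1/2769

1/2769


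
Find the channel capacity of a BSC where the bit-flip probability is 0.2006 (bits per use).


H(p) = -p*log2(p) - (1-p)*log2(1-p) = -0.2006*log2(0.2006) - 0.7994*log2(0.7994) = 0.464912 + 0.258215 = 0.7231. C = 1 - H(p) = 1 - 0.7231 = 0.2769

0.2769 bits


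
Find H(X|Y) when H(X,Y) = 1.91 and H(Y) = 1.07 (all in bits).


H(X|Y) = H(X,Y) - H(Y) = 1.91 - 1.07 = 0.84

0.84 bits


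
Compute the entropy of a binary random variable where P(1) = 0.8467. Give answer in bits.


H = -p*log2(p) - (1-p)*log2(1-p). -0.8467*log2(0.8467) = 0.203273; -0.1533*log2(0.1533) = 0.414764. H = 0.203273 + 0.414764 = 0.618

0.618 bits


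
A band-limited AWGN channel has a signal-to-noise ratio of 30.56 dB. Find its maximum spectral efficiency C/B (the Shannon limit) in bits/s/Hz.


SNR_linear = 10^(30.56/10) = 1137.6273; C/B = log2(1 + SNR_linear) = log2(1 + 1137.6273) = 10.1531

10.1531 bits/s/Hz


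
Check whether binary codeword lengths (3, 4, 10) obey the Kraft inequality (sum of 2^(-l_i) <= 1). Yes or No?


Kraft sum = sum(2^(-l_i)) = 0.1885, need <= 1. Result: satisfied (a binary prefix-free code with these lengths exists)

Yes


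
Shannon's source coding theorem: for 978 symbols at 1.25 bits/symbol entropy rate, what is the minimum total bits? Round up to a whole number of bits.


Minimum bits >= n * H = 978 * 1.25 = 1222.5, rounded up to a whole number of bits = 1223

1223 bits


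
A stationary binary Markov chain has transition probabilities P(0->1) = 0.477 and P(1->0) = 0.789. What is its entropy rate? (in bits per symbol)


Stationary distribution: pi_0 = p10/(p01+p10) = 0.6232, pi_1 = 0.3768. Entropy rate H' = pi_0*H(p01) + pi_1*H(p10) = 0.6232*0.9985 + 0.3768*0.7434 = 0.9024

0.9024 bits/symbol


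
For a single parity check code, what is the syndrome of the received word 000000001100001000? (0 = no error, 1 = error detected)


Syndrome = XOR of all bits = 0 XOR 0 XOR 0 XOR 0 XOR 0 XOR 0 XOR 0 XOR 0 XOR 1 XOR 1 XOR 0 XOR 0 XOR 0 XOR 0 XOR 1 XOR 0 XOR 0 XOR 0 = 1

1


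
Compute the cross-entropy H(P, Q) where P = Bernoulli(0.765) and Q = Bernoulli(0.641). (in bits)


H(P,Q) = -p*log2(q) - (1-p)*log2(1-q). -0.765*log2(0.641) = 0.490827; -0.235*log2(0.359) = 0.347317. H(P,Q) = 0.490827 + 0.347317 = 0.8381

0.8381 bits


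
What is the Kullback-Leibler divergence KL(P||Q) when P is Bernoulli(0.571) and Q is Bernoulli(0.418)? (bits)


KL = p*log2(p/q) + (1-p)*log2((1-p)/(1-q)) = 0.571*log2(0.571/0.418) + 0.429*log2(0.429/0.582) = 0.0682

0.0682 bits


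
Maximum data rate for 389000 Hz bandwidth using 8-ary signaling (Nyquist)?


Rate = 2 * B * log2(M) = 2 * 389000 * 3.0 = 2334000.0

2334000.0 bps


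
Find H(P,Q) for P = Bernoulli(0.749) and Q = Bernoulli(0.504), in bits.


H(P,Q) = -p*log2(q) - (1-p)*log2(1-q). -0.749*log2(0.504) = 0.740390; -0.251*log2(0.496) = 0.253909. H(P,Q) = 0.740390 + 0.253909 = 0.9943

0.9943 bits


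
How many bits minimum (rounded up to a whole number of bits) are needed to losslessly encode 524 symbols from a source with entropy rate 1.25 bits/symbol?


Minimum bits >= n * H = 524 * 1.25 = 655.0, rounded up to a whole number of bits = 655

655 bits


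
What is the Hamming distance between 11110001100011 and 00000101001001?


Count differing positions: ^ ^ ^ ^ . ^ . . ^ . ^ . ^ . = 8 differences

8


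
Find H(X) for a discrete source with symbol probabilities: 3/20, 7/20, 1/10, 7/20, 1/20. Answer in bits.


H = -sum(p_i * log2(p_i)). Terms: -(3/20)*log2(3/20) = 0.410545; -(7/20)*log2(7/20) = 0.530101; -(1/10)*log2(1/10) = 0.332193; -(7/20)*log2(7/20) = 0.530101; -(1/20)*log2(1/20) = 0.216096. H = 0.410545 + 0.530101 + 0.332193 + 0.530101 + 0.216096 = 2.019

2.019 bits


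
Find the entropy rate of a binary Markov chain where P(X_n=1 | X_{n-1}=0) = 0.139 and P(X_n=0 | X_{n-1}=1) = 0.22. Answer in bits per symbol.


Stationary distribution: pi_0 = p10/(p01+p10) = 0.6128, pi_1 = 0.3872. Entropy rate H' = pi_0*H(p01) + pi_1*H(p10) = 0.6128*0.5816 + 0.3872*0.7602 = 0.6507

0.6507 bits/symbol


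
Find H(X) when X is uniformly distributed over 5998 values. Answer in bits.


H = log2(n) = log2(5998) = 12.5503

12.5503 bits


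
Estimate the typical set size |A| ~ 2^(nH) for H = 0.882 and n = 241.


log2|A_typical| = nH = 241 * 0.882 = 212.562, so |A_typical| ~ 2^212.562 = 9.717e+63

9.717e+63


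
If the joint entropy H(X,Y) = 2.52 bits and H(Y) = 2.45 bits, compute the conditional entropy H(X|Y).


H(X|Y) = H(X,Y) - H(Y) = 2.52 - 2.45 = 0.07

0.07 bits


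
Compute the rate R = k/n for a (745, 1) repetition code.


Rate = k/n = 1/745

1/745


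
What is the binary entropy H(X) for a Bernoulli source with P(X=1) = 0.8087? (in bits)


H = -p*log2(p) - (1-p)*log2(1-p). -0.8087*log2(0.8087) = 0.247724; -0.1913*log2(0.1913) = 0.456459. H = 0.247724 + 0.456459 = 0.7042

0.7042 bits


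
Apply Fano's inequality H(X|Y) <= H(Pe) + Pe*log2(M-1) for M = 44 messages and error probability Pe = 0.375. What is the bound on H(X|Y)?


H(Pe) = -Pe*log2(Pe) - (1-Pe)*log2(1-Pe) = -0.375*log2(0.375) - 0.625*log2(0.625) = 0.530639 + 0.423795 = 0.9544. Pe*log2(M-1) = 0.375*log2(43) = 2.034849. Bound = H(Pe) + Pe*log2(M-1) = 0.530639 + 0.423795 + 2.034849 = 2.9893

2.9893 bits


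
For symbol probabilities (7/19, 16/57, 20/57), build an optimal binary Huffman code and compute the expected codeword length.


Huffman construction (repeatedly merge the two least-probable nodes; each merge adds 1 bit to every symbol beneath it): 16/57 + 20/57 = 12/19; 7/19 + 12/19 = 1. Resulting codeword lengths (in the order the probabilities were given): (1, 2, 2). L_avg = sum(p_i * l_i) = 7/19*1 + 16/57*2 + 20/57*2 = 31/19 = 1.6316

1.6316 bits


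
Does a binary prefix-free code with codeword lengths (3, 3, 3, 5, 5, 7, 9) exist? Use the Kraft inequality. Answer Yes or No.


Kraft sum = sum(2^(-l_i)) = 0.4473, need <= 1. Result: satisfied (a binary prefix-free code with these lengths exists)

Yes


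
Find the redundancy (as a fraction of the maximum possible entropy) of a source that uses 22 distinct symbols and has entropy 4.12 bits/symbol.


H_max = log2(K) = log2(22) = 4.4594 bits/symbol. Redundancy = 1 - H/H_max = 1 - 4.12/4.4594 = 1 - 0.9239 = 0.0761

0.0761


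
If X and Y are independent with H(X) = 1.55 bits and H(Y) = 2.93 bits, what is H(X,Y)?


For independent variables, H(X,Y) = H(X) + H(Y) = 1.55 + 2.93 = 4.48

4.48 bits


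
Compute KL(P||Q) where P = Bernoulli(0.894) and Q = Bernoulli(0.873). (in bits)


KL = p*log2(p/q) + (1-p)*log2((1-p)/(1-q)) = 0.894*log2(0.894/0.873) + 0.106*log2(0.106/0.127) = 0.003

0.003 bits


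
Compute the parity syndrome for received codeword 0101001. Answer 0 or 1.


Syndrome = XOR of all bits = 0 XOR 1 XOR 0 XOR 1 XOR 0 XOR 0 XOR 1 = 1

1


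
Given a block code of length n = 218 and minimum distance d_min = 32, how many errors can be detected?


Detection capability = d_min - 1 = 32 - 1 = 31

31 errors


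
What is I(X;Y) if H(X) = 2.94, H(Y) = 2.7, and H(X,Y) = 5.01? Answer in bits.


I(X;Y) = H(X) + H(Y) - H(X,Y) = 2.94 + 2.7 - 5.01 = 0.63

0.63 bits


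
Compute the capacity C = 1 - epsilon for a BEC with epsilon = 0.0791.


C = 1 - epsilon = 1 - 0.0791 = 0.9209

0.9209 bits


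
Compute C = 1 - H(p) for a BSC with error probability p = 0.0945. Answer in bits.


H(p) = -p*log2(p) - (1-p)*log2(1-p) = -0.0945*log2(0.0945) - 0.9055*log2(0.9055) = 0.321635 + 0.129680 = 0.4513. C = 1 - H(p) = 1 - 0.4513 = 0.5487

0.5487 bits


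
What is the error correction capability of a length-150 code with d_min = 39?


Correction capability = floor((d-1)/2) = floor((39-1)/2) = 19

19 errors


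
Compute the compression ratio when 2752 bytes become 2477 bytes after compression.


Ratio = original / compressed = 2752 / 2477 = 1.111

1.111


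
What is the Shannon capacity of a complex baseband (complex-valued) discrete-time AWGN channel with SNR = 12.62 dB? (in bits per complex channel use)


SNR_linear = 10^(12.62/10) = 18.281; C = log2(1 + SNR_linear) = log2(1 + 18.281) = 4.2691

4.2691 bits/channel use


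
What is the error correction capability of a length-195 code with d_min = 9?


Correction capability = floor((d-1)/2) = floor((9-1)/2) = 4

4 errors


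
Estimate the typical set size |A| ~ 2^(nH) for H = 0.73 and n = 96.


log2|A_typical| = nH = 96 * 0.73 = 70.08, so |A_typical| ~ 2^70.08 = 1.248e+21

1.248e+21


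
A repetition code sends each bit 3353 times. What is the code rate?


Rate = k/n = 1/3353

1/3353


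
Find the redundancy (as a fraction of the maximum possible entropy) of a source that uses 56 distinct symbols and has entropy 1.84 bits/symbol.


H_max = log2(K) = log2(56) = 5.8074 bits/symbol. Redundancy = 1 - H/H_max = 1 - 1.84/5.8074 = 1 - 0.3168 = 0.6832

0.6832


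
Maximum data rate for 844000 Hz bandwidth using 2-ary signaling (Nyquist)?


Rate = 2 * B * log2(M) = 2 * 844000 * 1.0 = 1688000.0

1688000.0 bps


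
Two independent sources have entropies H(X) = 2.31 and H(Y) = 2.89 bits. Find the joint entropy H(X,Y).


For independent variables, H(X,Y) = H(X) + H(Y) = 2.31 + 2.89 = 5.2

5.2 bits


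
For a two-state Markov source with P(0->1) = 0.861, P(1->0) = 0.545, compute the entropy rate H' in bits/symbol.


Stationary distribution: pi_0 = p10/(p01+p10) = 0.3876, pi_1 = 0.6124. Entropy rate H' = pi_0*H(p01) + pi_1*H(p10) = 0.3876*0.5816 + 0.6124*0.9941 = 0.8342

0.8342 bits/symbol


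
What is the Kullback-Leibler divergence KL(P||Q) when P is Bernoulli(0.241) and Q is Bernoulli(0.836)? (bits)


KL = p*log2(p/q) + (1-p)*log2((1-p)/(1-q)) = 0.241*log2(0.241/0.836) + 0.759*log2(0.759/0.164) = 1.2452

1.2452 bits


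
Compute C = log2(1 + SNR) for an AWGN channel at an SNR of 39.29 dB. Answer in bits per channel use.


SNR_linear = 10^(39.29/10) = 8491.8048; C = log2(1 + SNR_linear) = log2(1 + 8491.8048) = 13.052

13.052 bits/channel use


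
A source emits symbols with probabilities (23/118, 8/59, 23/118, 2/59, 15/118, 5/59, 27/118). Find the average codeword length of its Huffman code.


Huffman construction (repeatedly merge the two least-probable nodes; each merge adds 1 bit to every symbol beneath it): 2/59 + 5/59 = 7/59; 7/59 + 15/118 = 29/118; 8/59 + 23/118 = 39/118; 23/118 + 27/118 = 25/59; 29/118 + 39/118 = 34/59; 25/59 + 34/59 = 1. Resulting codeword lengths (in the order the probabilities were given): (3, 3, 2, 4, 3, 4, 2). L_avg = sum(p_i * l_i) = 23/118*3 + 8/59*3 + 23/118*2 + 2/59*4 + 15/118*3 + 5/59*4 + 27/118*2 = 159/59 = 2.6949

2.6949 bits


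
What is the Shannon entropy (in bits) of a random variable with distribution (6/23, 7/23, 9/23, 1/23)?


H = -sum(p_i * log2(p_i)). Terms: -(6/23)*log2(6/23) = 0.505722; -(7/23)*log2(7/23) = 0.522324; -(9/23)*log2(9/23) = 0.529684; -(1/23)*log2(1/23) = 0.196677. H = 0.505722 + 0.522324 + 0.529684 + 0.196677 = 1.7544

1.7544 bits


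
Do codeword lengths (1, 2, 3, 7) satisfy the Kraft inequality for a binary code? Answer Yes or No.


Kraft sum = sum(2^(-l_i)) = 0.8828, need <= 1. Result: satisfied (a binary prefix-free code with these lengths exists)

Yes


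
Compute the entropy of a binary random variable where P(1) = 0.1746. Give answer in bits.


H = -p*log2(p) - (1-p)*log2(1-p). -0.1746*log2(0.1746) = 0.439621; -0.8254*log2(0.8254) = 0.228499. H = 0.439621 + 0.228499 = 0.6681

0.6681 bits


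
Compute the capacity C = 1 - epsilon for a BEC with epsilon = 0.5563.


C = 1 - epsilon = 1 - 0.5563 = 0.4437

0.4437 bits


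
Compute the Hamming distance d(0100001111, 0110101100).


Count differing positions: . . ^ . ^ . . . ^ ^ = 4 differences

4


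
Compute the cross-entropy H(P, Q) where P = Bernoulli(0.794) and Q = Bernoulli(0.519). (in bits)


H(P,Q) = -p*log2(q) - (1-p)*log2(1-q). -0.794*log2(0.519) = 0.751278; -0.206*log2(0.481) = 0.217514. H(P,Q) = 0.751278 + 0.217514 = 0.9688

0.9688 bits


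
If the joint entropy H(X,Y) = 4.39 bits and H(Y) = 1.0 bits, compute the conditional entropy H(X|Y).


H(X|Y) = H(X,Y) - H(Y) = 4.39 - 1.0 = 3.39

3.39 bits


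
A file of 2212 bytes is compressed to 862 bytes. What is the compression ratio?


Ratio = original / compressed = 2212 / 862 = 2.5661

2.5661


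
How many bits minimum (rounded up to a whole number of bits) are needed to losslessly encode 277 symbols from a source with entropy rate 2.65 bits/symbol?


Minimum bits >= n * H = 277 * 2.65 = 734.05, rounded up to a whole number of bits = 735

735 bits


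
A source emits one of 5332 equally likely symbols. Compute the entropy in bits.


H = log2(n) = log2(5332) = 12.3805

12.3805 bits


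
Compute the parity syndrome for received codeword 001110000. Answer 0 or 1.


Syndrome = XOR of all bits = 0 XOR 0 XOR 1 XOR 1 XOR 1 XOR 0 XOR 0 XOR 0 XOR 0 = 1

1


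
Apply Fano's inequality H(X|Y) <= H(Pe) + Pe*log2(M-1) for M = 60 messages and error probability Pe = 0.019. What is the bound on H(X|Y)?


H(Pe) = -Pe*log2(Pe) - (1-Pe)*log2(1-Pe) = -0.019*log2(0.019) - 0.981*log2(0.981) = 0.108639 + 0.027149 = 0.1358. Pe*log2(M-1) = 0.019*log2(59) = 0.111770. Bound = H(Pe) + Pe*log2(M-1) = 0.108639 + 0.027149 + 0.111770 = 0.2476

0.2476 bits


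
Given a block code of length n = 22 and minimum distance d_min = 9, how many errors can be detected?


Detection capability = d_min - 1 = 9 - 1 = 8

8 errors


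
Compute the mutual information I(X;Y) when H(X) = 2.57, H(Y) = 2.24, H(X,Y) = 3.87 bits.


I(X;Y) = H(X) + H(Y) - H(X,Y) = 2.57 + 2.24 - 3.87 = 0.94

0.94 bits


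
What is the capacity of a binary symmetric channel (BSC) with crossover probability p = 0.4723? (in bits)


H(p) = -p*log2(p) - (1-p)*log2(1-p) = -0.4723*log2(0.4723) - 0.5277*log2(0.5277) = 0.511135 + 0.486650 = 0.9978. C = 1 - H(p) = 1 - 0.9978 = 0.0022

0.0022 bits


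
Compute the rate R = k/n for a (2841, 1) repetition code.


Rate = k/n = 1/2841

1/2841


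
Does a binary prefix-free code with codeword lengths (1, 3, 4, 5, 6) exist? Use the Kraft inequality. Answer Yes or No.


Kraft sum = sum(2^(-l_i)) = 0.7344, need <= 1. Result: satisfied (a binary prefix-free code with these lengths exists)

Yes


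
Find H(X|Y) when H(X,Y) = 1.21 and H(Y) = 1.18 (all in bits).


H(X|Y) = H(X,Y) - H(Y) = 1.21 - 1.18 = 0.03

0.03 bits


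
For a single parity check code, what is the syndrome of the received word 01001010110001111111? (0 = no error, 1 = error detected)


Syndrome = XOR of all bits = 0 XOR 1 XOR 0 XOR 0 XOR 1 XOR 0 XOR 1 XOR 0 XOR 1 XOR 1 XOR 0 XOR 0 XOR 0 XOR 1 XOR 1 XOR 1 XOR 1 XOR 1 XOR 1 XOR 1 = 0

0


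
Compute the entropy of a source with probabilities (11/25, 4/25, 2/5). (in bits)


H = -sum(p_i * log2(p_i)). Terms: -(11/25)*log2(11/25) = 0.521147; -(4/25)*log2(4/25) = 0.423017; -(2/5)*log2(2/5) = 0.528771. H = 0.521147 + 0.423017 + 0.528771 = 1.4729

1.4729 bits


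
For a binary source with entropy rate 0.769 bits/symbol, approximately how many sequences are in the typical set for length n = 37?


log2|A_typical| = nH = 37 * 0.769 = 28.453, so |A_typical| ~ 2^28.453 = 3.675e+08

3.675e+08


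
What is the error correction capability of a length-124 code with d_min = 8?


Correction capability = floor((d-1)/2) = floor((8-1)/2) = 3

3 errors


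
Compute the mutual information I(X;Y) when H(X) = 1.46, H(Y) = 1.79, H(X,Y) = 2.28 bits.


I(X;Y) = H(X) + H(Y) - H(X,Y) = 1.46 + 1.79 - 2.28 = 0.97

0.97 bits


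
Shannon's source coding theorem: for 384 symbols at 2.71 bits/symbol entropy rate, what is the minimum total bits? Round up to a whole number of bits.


Minimum bits >= n * H = 384 * 2.71 = 1040.64, rounded up to a whole number of bits = 1041

1041 bits


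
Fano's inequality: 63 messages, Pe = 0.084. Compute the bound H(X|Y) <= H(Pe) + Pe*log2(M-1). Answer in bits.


H(Pe) = -Pe*log2(Pe) - (1-Pe)*log2(1-Pe) = -0.084*log2(0.084) - 0.916*log2(0.916) = 0.300171 + 0.115948 = 0.4161. Pe*log2(M-1) = 0.084*log2(62) = 0.500152. Bound = H(Pe) + Pe*log2(M-1) = 0.300171 + 0.115948 + 0.500152 = 0.9163

0.9163 bits


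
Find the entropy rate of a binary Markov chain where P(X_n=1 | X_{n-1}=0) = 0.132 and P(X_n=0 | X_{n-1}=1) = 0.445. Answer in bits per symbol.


Stationary distribution: pi_0 = p10/(p01+p10) = 0.7712, pi_1 = 0.2288. Entropy rate H' = pi_0*H(p01) + pi_1*H(p10) = 0.7712*0.5629 + 0.2288*0.9913 = 0.6609

0.6609 bits/symbol


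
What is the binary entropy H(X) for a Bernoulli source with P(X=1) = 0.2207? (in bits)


H = -p*log2(p) - (1-p)*log2(1-p). -0.2207*log2(0.2207) = 0.481091; -0.7793*log2(0.7793) = 0.280353. H = 0.481091 + 0.280353 = 0.7614

0.7614 bits


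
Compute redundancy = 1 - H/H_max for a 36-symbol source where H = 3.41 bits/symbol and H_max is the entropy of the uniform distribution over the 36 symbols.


H_max = log2(K) = log2(36) = 5.1699 bits/symbol. Redundancy = 1 - H/H_max = 1 - 3.41/5.1699 = 1 - 0.6596 = 0.3404

0.3404


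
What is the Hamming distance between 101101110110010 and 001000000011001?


Count differing positions: ^ . . ^ . ^ ^ ^ . ^ . ^ . ^ ^ = 9 differences

9


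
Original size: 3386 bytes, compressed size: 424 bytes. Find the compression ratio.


Ratio = original / compressed = 3386 / 424 = 7.9858

7.9858


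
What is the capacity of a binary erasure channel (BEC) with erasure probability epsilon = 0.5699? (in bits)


C = 1 - epsilon = 1 - 0.5699 = 0.4301

0.4301 bits


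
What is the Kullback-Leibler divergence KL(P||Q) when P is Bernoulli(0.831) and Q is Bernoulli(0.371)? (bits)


KL = p*log2(p/q) + (1-p)*log2((1-p)/(1-q)) = 0.831*log2(0.831/0.371) + 0.169*log2(0.169/0.629) = 0.6464

0.6464 bits


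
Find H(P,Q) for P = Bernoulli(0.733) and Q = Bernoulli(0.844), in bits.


H(P,Q) = -p*log2(q) - (1-p)*log2(1-q). -0.733*log2(0.844) = 0.179354; -0.267*log2(0.156) = 0.715662. H(P,Q) = 0.179354 + 0.715662 = 0.895

0.895 bits


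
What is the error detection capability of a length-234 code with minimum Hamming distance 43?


Detection capability = d_min - 1 = 43 - 1 = 42

42 errors


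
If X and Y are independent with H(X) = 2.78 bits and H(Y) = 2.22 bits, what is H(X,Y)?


For independent variables, H(X,Y) = H(X) + H(Y) = 2.78 + 2.22 = 5.0

5.0 bits


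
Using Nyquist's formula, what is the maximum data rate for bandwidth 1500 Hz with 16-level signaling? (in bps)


Rate = 2 * B * log2(M) = 2 * 1500 * 4.0 = 12000.0

12000.0 bps


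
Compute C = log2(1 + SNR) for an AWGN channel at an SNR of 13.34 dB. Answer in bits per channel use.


SNR_linear = 10^(13.34/10) = 21.5774; C = log2(1 + SNR_linear) = log2(1 + 21.5774) = 4.4968

4.4968 bits/channel use


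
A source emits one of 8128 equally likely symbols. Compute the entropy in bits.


H = log2(n) = log2(8128) = 12.9887

12.9887 bits


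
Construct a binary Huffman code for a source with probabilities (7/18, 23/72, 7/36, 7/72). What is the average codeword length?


Huffman construction (repeatedly merge the two least-probable nodes; each merge adds 1 bit to every symbol beneath it): 7/72 + 7/36 = 7/24; 7/24 + 23/72 = 11/18; 7/18 + 11/18 = 1. Resulting codeword lengths (in the order the probabilities were given): (1, 2, 3, 3). L_avg = sum(p_i * l_i) = 7/18*1 + 23/72*2 + 7/36*3 + 7/72*3 = 137/72 = 1.9028

1.9028 bits


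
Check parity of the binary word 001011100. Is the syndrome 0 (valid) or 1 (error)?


Syndrome = XOR of all bits = 0 XOR 0 XOR 1 XOR 0 XOR 1 XOR 1 XOR 1 XOR 0 XOR 0 = 0

0


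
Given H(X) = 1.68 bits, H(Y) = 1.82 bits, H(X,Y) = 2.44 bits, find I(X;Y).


I(X;Y) = H(X) + H(Y) - H(X,Y) = 1.68 + 1.82 - 2.44 = 1.06

1.06 bits


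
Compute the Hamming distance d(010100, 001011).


Count differing positions: . ^ ^ ^ ^ ^ = 5 differences

5


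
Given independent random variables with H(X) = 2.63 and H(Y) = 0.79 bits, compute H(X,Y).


For independent variables, H(X,Y) = H(X) + H(Y) = 2.63 + 0.79 = 3.42

3.42 bits


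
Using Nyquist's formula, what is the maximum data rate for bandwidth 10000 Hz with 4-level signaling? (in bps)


Rate = 2 * B * log2(M) = 2 * 10000 * 2.0 = 40000.0

40000.0 bps


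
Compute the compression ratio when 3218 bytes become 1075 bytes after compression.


Ratio = original / compressed = 3218 / 1075 = 2.9935

2.9935


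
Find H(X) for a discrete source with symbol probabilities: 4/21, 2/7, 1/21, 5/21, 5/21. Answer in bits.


H = -sum(p_i * log2(p_i)). Terms: -(4/21)*log2(4/21) = 0.455680; -(2/7)*log2(2/7) = 0.516387; -(1/21)*log2(1/21) = 0.209158; -(5/21)*log2(5/21) = 0.492950; -(5/21)*log2(5/21) = 0.492950. H = 0.455680 + 0.516387 + 0.209158 + 0.492950 + 0.492950 = 2.1671

2.1671 bits


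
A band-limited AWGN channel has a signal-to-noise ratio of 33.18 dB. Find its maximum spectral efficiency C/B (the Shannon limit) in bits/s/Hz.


SNR_linear = 10^(33.18/10) = 2079.6967; C/B = log2(1 + SNR_linear) = log2(1 + 2079.6967) = 11.0229

11.0229 bits/s/Hz


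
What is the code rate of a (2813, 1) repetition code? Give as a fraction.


Rate = k/n = 1/2813

1/2813


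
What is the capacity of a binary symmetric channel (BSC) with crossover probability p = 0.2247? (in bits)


H(p) = -p*log2(p) - (1-p)*log2(1-p) = -0.2247*log2(0.2247) - 0.7753*log2(0.7753) = 0.483988 + 0.284670 = 0.7687. C = 1 - H(p) = 1 - 0.7687 = 0.2313

0.2313 bits


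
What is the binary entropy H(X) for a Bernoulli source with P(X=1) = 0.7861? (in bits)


H = -p*log2(p) - (1-p)*log2(1-p). -0.7861*log2(0.7861) = 0.272946; -0.2139*log2(0.2139) = 0.475926. H = 0.272946 + 0.475926 = 0.7489

0.7489 bits


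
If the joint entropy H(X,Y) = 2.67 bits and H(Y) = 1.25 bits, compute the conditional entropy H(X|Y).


H(X|Y) = H(X,Y) - H(Y) = 2.67 - 1.25 = 1.42

1.42 bits


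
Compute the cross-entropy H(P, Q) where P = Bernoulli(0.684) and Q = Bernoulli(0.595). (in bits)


H(P,Q) = -p*log2(q) - (1-p)*log2(1-q). -0.684*log2(0.595) = 0.512342; -0.316*log2(0.405) = 0.412066. H(P,Q) = 0.512342 + 0.412066 = 0.9244

0.9244 bits


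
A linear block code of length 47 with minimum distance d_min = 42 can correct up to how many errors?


Correction capability = floor((d-1)/2) = floor((42-1)/2) = 20

20 errors


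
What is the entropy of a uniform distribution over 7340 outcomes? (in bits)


H = log2(n) = log2(7340) = 12.8416

12.8416 bits


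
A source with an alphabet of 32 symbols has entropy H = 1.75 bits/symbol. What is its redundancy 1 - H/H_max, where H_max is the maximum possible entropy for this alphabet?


H_max = log2(K) = log2(32) = 5.0 bits/symbol. Redundancy = 1 - H/H_max = 1 - 1.75/5.0 = 1 - 0.35 = 0.65

0.65


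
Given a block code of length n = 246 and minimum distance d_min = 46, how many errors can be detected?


Detection capability = d_min - 1 = 46 - 1 = 45

45 errors


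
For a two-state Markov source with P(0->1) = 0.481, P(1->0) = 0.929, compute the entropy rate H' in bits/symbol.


Stationary distribution: pi_0 = p10/(p01+p10) = 0.6589, pi_1 = 0.3411. Entropy rate H' = pi_0*H(p01) + pi_1*H(p10) = 0.6589*0.999 + 0.3411*0.3696 = 0.7843

0.7843 bits/symbol


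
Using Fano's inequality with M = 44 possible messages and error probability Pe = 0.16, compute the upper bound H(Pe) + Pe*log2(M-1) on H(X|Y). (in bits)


H(Pe) = -Pe*log2(Pe) - (1-Pe)*log2(1-Pe) = -0.16*log2(0.16) - 0.84*log2(0.84) = 0.423017 + 0.211293 = 0.6343. Pe*log2(M-1) = 0.16*log2(43) = 0.868202. Bound = H(Pe) + Pe*log2(M-1) = 0.423017 + 0.211293 + 0.868202 = 1.5025

1.5025 bits


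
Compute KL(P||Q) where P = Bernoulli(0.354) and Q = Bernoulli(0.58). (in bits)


KL = p*log2(p/q) + (1-p)*log2((1-p)/(1-q)) = 0.354*log2(0.354/0.58) + 0.646*log2(0.646/0.42) = 0.1491

0.1491 bits


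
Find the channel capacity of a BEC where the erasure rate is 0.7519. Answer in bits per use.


C = 1 - epsilon = 1 - 0.7519 = 0.2481

0.2481 bits


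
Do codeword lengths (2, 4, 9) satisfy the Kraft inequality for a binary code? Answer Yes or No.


Kraft sum = sum(2^(-l_i)) = 0.3145, need <= 1. Result: satisfied (a binary prefix-free code with these lengths exists)

Yes


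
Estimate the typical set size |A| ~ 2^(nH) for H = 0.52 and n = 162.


log2|A_typical| = nH = 162 * 0.52 = 84.24, so |A_typical| ~ 2^84.24 = 2.284e+25

2.284e+25


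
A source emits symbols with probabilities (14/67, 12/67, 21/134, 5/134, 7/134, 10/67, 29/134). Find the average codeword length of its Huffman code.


Huffman construction (repeatedly merge the two least-probable nodes; each merge adds 1 bit to every symbol beneath it): 5/134 + 7/134 = 6/67; 6/67 + 10/67 = 16/67; 21/134 + 12/67 = 45/134; 14/67 + 29/134 = 57/134; 16/67 + 45/134 = 77/134; 57/134 + 77/134 = 1. Resulting codeword lengths (in the order the probabilities were given): (2, 3, 3, 4, 4, 3, 2). L_avg = sum(p_i * l_i) = 14/67*2 + 12/67*3 + 21/134*3 + 5/134*4 + 7/134*4 + 10/67*3 + 29/134*2 = 357/134 = 2.6642

2.6642 bits


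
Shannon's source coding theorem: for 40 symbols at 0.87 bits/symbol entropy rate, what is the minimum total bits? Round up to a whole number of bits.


Minimum bits >= n * H = 40 * 0.87 = 34.8, rounded up to a whole number of bits = 35

35 bits


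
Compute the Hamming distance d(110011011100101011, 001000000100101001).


Count differing positions: ^ ^ ^ . ^ ^ . ^ ^ . . . . . . . ^ . = 8 differences

8


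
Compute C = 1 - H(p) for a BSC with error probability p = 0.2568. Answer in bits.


H(p) = -p*log2(p) - (1-p)*log2(1-p) = -0.2568*log2(0.2568) - 0.7432*log2(0.7432) = 0.503657 + 0.318222 = 0.8219. C = 1 - H(p) = 1 - 0.8219 = 0.1781

0.1781 bits


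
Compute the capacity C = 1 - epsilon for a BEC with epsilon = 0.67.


C = 1 - epsilon = 1 - 0.67 = 0.33

0.33 bits


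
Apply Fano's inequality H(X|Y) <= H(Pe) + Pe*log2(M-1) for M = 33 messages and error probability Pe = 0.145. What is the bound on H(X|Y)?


H(Pe) = -Pe*log2(Pe) - (1-Pe)*log2(1-Pe) = -0.145*log2(0.145) - 0.855*log2(0.855) = 0.403952 + 0.193233 = 0.5972. Pe*log2(M-1) = 0.145*log2(32) = 0.725000. Bound = H(Pe) + Pe*log2(M-1) = 0.403952 + 0.193233 + 0.725000 = 1.3222

1.3222 bits


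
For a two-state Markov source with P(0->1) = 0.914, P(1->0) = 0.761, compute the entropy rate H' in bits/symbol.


Stationary distribution: pi_0 = p10/(p01+p10) = 0.4543, pi_1 = 0.5457. Entropy rate H' = pi_0*H(p01) + pi_1*H(p10) = 0.4543*0.423 + 0.5457*0.7934 = 0.6251

0.6251 bits/symbol


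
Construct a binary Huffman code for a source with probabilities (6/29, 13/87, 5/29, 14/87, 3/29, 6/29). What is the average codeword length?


Huffman construction (repeatedly merge the two least-probable nodes; each merge adds 1 bit to every symbol beneath it): 3/29 + 13/87 = 22/87; 14/87 + 5/29 = 1/3; 6/29 + 6/29 = 12/29; 22/87 + 1/3 = 17/29; 12/29 + 17/29 = 1. Resulting codeword lengths (in the order the probabilities were given): (2, 3, 3, 3, 3, 2). L_avg = sum(p_i * l_i) = 6/29*2 + 13/87*3 + 5/29*3 + 14/87*3 + 3/29*3 + 6/29*2 = 75/29 = 2.5862

2.5862 bits


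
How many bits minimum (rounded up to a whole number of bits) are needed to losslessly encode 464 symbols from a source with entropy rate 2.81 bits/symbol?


Minimum bits >= n * H = 464 * 2.81 = 1303.84, rounded up to a whole number of bits = 1304

1304 bits


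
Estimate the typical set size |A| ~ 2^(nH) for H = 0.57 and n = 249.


log2|A_typical| = nH = 249 * 0.57 = 141.93, so |A_typical| ~ 2^141.93 = 5.311e+42

5.311e+42


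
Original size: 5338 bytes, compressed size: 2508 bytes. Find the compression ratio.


Ratio = original / compressed = 5338 / 2508 = 2.1284

2.1284


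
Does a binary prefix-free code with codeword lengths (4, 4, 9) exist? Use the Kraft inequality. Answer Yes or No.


Kraft sum = sum(2^(-l_i)) = 0.127, need <= 1. Result: satisfied (a binary prefix-free code with these lengths exists)

Yes


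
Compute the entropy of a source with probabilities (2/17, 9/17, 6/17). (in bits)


H = -sum(p_i * log2(p_i)). Terms: -(2/17)*log2(2/17) = 0.363231; -(9/17)*log2(9/17) = 0.485755; -(6/17)*log2(6/17) = 0.530294. H = 0.363231 + 0.485755 + 0.530294 = 1.3793

1.3793 bits


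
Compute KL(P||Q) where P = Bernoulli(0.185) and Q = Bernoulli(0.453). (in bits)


KL = p*log2(p/q) + (1-p)*log2((1-p)/(1-q)) = 0.185*log2(0.185/0.453) + 0.815*log2(0.815/0.547) = 0.2298

0.2298 bits


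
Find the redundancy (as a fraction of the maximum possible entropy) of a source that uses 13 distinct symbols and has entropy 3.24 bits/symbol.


H_max = log2(K) = log2(13) = 3.7004 bits/symbol. Redundancy = 1 - H/H_max = 1 - 3.24/3.7004 = 1 - 0.8756 = 0.1244

0.1244


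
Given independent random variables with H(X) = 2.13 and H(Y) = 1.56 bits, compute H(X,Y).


For independent variables, H(X,Y) = H(X) + H(Y) = 2.13 + 1.56 = 3.69

3.69 bits


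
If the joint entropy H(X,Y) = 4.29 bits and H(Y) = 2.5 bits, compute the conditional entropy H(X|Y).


H(X|Y) = H(X,Y) - H(Y) = 4.29 - 2.5 = 1.79

1.79 bits


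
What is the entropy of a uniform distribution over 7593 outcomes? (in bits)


H = log2(n) = log2(7593) = 12.8905

12.8905 bits


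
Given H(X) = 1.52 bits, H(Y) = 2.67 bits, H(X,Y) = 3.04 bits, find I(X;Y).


I(X;Y) = H(X) + H(Y) - H(X,Y) = 1.52 + 2.67 - 3.04 = 1.15

1.15 bits


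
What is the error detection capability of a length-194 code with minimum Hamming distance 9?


Detection capability = d_min - 1 = 9 - 1 = 8

8 errors


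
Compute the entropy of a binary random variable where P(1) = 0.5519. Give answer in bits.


H = -p*log2(p) - (1-p)*log2(1-p). -0.5519*log2(0.5519) = 0.473266; -0.4481*log2(0.4481) = 0.518948. H = 0.473266 + 0.518948 = 0.9922

0.9922 bits


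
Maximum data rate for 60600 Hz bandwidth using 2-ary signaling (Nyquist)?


Rate = 2 * B * log2(M) = 2 * 60600 * 1.0 = 121200.0

121200.0 bps


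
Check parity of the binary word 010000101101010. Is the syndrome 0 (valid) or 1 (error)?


Syndrome = XOR of all bits = 0 XOR 1 XOR 0 XOR 0 XOR 0 XOR 0 XOR 1 XOR 0 XOR 1 XOR 1 XOR 0 XOR 1 XOR 0 XOR 1 XOR 0 = 0

0


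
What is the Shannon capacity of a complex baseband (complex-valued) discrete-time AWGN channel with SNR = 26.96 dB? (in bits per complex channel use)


SNR_linear = 10^(26.96/10) = 496.5923; C = log2(1 + SNR_linear) = log2(1 + 496.5923) = 8.9588

8.9588 bits/channel use


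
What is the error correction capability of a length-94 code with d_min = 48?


Correction capability = floor((d-1)/2) = floor((48-1)/2) = 23

23 errors


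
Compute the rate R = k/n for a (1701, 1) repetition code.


Rate = k/n = 1/1701

1/1701


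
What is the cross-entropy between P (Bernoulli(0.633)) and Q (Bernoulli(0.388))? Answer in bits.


H(P,Q) = -p*log2(q) - (1-p)*log2(1-q). -0.633*log2(0.388) = 0.864597; -0.367*log2(0.612) = 0.259981. H(P,Q) = 0.864597 + 0.259981 = 1.1246

1.1246 bits


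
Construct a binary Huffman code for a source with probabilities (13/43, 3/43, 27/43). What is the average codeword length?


Huffman construction (repeatedly merge the two least-probable nodes; each merge adds 1 bit to every symbol beneath it): 3/43 + 13/43 = 16/43; 16/43 + 27/43 = 1. Resulting codeword lengths (in the order the probabilities were given): (2, 2, 1). L_avg = sum(p_i * l_i) = 13/43*2 + 3/43*2 + 27/43*1 = 59/43 = 1.3721

1.3721 bits
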